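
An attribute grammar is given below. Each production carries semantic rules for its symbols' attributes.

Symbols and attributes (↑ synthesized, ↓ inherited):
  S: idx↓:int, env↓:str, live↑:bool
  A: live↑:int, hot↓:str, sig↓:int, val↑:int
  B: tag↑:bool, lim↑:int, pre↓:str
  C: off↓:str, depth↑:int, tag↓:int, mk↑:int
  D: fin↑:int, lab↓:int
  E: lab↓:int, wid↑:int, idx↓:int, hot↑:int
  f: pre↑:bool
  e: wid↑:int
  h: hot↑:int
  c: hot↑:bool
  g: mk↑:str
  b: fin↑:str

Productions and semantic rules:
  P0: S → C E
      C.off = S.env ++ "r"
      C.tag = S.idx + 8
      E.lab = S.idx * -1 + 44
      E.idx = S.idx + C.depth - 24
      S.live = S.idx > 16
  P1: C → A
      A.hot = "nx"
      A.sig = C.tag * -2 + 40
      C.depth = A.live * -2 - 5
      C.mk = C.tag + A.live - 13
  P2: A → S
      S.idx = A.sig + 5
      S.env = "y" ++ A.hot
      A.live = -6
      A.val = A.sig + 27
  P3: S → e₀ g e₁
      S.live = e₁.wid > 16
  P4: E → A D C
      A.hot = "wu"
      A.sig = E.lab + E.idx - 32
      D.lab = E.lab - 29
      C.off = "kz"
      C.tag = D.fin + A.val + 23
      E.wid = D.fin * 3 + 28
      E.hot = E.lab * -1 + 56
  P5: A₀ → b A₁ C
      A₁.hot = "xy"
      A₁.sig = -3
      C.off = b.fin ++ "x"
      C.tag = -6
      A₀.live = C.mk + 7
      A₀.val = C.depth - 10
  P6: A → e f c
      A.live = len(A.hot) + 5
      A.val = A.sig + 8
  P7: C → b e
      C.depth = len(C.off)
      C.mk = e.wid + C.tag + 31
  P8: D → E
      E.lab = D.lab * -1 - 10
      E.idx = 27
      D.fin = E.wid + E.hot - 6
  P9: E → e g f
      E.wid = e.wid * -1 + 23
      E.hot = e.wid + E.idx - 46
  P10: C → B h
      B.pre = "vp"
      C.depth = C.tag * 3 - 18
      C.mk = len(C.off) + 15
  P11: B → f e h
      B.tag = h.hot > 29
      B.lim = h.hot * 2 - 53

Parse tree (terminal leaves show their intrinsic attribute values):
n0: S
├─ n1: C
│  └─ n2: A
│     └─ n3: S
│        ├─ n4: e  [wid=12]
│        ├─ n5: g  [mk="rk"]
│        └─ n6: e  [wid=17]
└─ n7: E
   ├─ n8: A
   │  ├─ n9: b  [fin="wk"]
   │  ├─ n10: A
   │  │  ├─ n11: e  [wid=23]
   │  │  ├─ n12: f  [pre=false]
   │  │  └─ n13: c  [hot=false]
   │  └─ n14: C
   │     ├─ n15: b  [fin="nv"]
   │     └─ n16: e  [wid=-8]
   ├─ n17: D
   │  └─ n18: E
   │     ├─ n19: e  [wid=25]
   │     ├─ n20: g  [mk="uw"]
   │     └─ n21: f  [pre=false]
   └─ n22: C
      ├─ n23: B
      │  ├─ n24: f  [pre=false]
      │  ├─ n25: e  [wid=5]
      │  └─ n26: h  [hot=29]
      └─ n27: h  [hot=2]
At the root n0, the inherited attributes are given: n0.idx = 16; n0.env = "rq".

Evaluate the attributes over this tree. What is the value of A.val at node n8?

1. n0.idx = 16  [given at root]
2. n0.env = "rq"  [given at root]
3. n1.off = "rqr"  [S.env ++ "r"]
4. n1.tag = 24  [S.idx + 8]
5. n2.hot = "nx"  ["nx"]
6. n2.sig = -8  [C.tag * -2 + 40]
7. n3.idx = -3  [A.sig + 5]
8. n3.env = "ynx"  ["y" ++ A.hot]
9. n4.wid = 12  [terminal]
10. n5.mk = "rk"  [terminal]
11. n6.wid = 17  [terminal]
12. n3.live = true  [e₁.wid > 16]
13. n2.live = -6  [-6]
14. n2.val = 19  [A.sig + 27]
15. n1.depth = 7  [A.live * -2 - 5]
16. n1.mk = 5  [C.tag + A.live - 13]
17. n7.lab = 28  [S.idx * -1 + 44]
18. n7.idx = -1  [S.idx + C.depth - 24]
19. n8.hot = "wu"  ["wu"]
20. n8.sig = -5  [E.lab + E.idx - 32]
21. n9.fin = "wk"  [terminal]
22. n10.hot = "xy"  ["xy"]
23. n10.sig = -3  [-3]
24. n11.wid = 23  [terminal]
25. n12.pre = false  [terminal]
26. n13.hot = false  [terminal]
27. n10.live = 7  [len(A.hot) + 5]
28. n10.val = 5  [A.sig + 8]
29. n14.off = "wkx"  [b.fin ++ "x"]
30. n14.tag = -6  [-6]
31. n15.fin = "nv"  [terminal]
32. n16.wid = -8  [terminal]
33. n14.depth = 3  [len(C.off)]
34. n14.mk = 17  [e.wid + C.tag + 31]
35. n8.live = 24  [C.mk + 7]
36. n8.val = -7  [C.depth - 10]
37. n17.lab = -1  [E.lab - 29]
38. n18.lab = -9  [D.lab * -1 - 10]
39. n18.idx = 27  [27]
40. n19.wid = 25  [terminal]
41. n20.mk = "uw"  [terminal]
42. n21.pre = false  [terminal]
43. n18.wid = -2  [e.wid * -1 + 23]
44. n18.hot = 6  [e.wid + E.idx - 46]
45. n17.fin = -2  [E.wid + E.hot - 6]
46. n22.off = "kz"  ["kz"]
47. n22.tag = 14  [D.fin + A.val + 23]
48. n23.pre = "vp"  ["vp"]
49. n24.pre = false  [terminal]
50. n25.wid = 5  [terminal]
51. n26.hot = 29  [terminal]
52. n23.tag = false  [h.hot > 29]
53. n23.lim = 5  [h.hot * 2 - 53]
54. n27.hot = 2  [terminal]
55. n22.depth = 24  [C.tag * 3 - 18]
56. n22.mk = 17  [len(C.off) + 15]
57. n7.wid = 22  [D.fin * 3 + 28]
58. n7.hot = 28  [E.lab * -1 + 56]
59. n0.live = false  [S.idx > 16]

-7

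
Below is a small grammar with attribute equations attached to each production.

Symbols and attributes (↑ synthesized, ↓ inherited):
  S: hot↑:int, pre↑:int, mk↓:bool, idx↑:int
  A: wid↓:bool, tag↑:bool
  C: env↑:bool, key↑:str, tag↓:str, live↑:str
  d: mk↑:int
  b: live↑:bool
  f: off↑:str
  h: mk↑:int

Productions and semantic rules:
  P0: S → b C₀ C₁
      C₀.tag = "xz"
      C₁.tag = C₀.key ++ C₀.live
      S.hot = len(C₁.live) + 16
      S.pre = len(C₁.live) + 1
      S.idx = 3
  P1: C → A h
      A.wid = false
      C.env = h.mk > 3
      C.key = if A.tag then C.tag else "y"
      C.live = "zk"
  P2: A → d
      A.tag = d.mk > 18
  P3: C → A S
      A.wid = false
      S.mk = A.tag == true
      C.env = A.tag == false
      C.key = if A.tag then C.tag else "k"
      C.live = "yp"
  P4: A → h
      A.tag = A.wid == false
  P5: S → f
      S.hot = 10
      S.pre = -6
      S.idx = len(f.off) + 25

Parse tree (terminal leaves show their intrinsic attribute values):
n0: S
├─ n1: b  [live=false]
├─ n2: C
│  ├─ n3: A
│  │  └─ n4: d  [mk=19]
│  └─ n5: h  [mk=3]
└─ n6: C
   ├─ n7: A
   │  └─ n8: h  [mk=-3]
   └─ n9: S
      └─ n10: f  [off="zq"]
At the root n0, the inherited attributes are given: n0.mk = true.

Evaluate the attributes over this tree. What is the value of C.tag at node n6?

"xzzk"

1. n0.mk = true  [given at root]
2. n1.live = false  [terminal]
3. n2.tag = "xz"  ["xz"]
4. n3.wid = false  [false]
5. n4.mk = 19  [terminal]
6. n3.tag = true  [d.mk > 18]
7. n5.mk = 3  [terminal]
8. n2.env = false  [h.mk > 3]
9. n2.key = "xz"  [if A.tag then C.tag else "y"]
10. n2.live = "zk"  ["zk"]
11. n6.tag = "xzzk"  [C₀.key ++ C₀.live]
12. n7.wid = false  [false]
13. n8.mk = -3  [terminal]
14. n7.tag = true  [A.wid == false]
15. n9.mk = true  [A.tag == true]
16. n10.off = "zq"  [terminal]
17. n9.hot = 10  [10]
18. n9.pre = -6  [-6]
19. n9.idx = 27  [len(f.off) + 25]
20. n6.env = false  [A.tag == false]
21. n6.key = "xzzk"  [if A.tag then C.tag else "k"]
22. n6.live = "yp"  ["yp"]
23. n0.hot = 18  [len(C₁.live) + 16]
24. n0.pre = 3  [len(C₁.live) + 1]
25. n0.idx = 3  [3]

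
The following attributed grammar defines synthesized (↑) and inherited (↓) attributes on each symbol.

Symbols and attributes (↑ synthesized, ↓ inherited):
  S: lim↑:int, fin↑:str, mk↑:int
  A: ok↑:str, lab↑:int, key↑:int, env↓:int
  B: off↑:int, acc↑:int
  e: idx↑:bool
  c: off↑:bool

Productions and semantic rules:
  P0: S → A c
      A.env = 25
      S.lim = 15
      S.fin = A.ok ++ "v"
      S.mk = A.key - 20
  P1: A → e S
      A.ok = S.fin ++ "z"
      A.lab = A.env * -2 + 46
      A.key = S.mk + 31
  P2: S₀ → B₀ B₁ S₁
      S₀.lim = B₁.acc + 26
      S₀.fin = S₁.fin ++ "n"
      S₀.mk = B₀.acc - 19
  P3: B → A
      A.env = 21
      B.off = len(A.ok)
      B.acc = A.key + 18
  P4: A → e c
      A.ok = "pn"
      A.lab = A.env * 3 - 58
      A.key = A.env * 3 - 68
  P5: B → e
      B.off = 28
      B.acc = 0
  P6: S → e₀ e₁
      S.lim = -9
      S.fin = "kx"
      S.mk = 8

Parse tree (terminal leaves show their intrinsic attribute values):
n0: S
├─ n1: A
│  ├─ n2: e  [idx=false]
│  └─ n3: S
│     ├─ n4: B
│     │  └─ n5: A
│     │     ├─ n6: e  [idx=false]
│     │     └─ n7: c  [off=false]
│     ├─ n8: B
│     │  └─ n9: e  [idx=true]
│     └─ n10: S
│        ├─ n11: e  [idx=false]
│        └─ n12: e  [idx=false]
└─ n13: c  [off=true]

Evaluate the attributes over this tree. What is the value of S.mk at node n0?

1. n1.env = 25  [25]
2. n2.idx = false  [terminal]
3. n5.env = 21  [21]
4. n6.idx = false  [terminal]
5. n7.off = false  [terminal]
6. n5.ok = "pn"  ["pn"]
7. n5.lab = 5  [A.env * 3 - 58]
8. n5.key = -5  [A.env * 3 - 68]
9. n4.off = 2  [len(A.ok)]
10. n4.acc = 13  [A.key + 18]
11. n9.idx = true  [terminal]
12. n8.off = 28  [28]
13. n8.acc = 0  [0]
14. n11.idx = false  [terminal]
15. n12.idx = false  [terminal]
16. n10.lim = -9  [-9]
17. n10.fin = "kx"  ["kx"]
18. n10.mk = 8  [8]
19. n3.lim = 26  [B₁.acc + 26]
20. n3.fin = "kxn"  [S₁.fin ++ "n"]
21. n3.mk = -6  [B₀.acc - 19]
22. n1.ok = "kxnz"  [S.fin ++ "z"]
23. n1.lab = -4  [A.env * -2 + 46]
24. n1.key = 25  [S.mk + 31]
25. n13.off = true  [terminal]
26. n0.lim = 15  [15]
27. n0.fin = "kxnzv"  [A.ok ++ "v"]
28. n0.mk = 5  [A.key - 20]

5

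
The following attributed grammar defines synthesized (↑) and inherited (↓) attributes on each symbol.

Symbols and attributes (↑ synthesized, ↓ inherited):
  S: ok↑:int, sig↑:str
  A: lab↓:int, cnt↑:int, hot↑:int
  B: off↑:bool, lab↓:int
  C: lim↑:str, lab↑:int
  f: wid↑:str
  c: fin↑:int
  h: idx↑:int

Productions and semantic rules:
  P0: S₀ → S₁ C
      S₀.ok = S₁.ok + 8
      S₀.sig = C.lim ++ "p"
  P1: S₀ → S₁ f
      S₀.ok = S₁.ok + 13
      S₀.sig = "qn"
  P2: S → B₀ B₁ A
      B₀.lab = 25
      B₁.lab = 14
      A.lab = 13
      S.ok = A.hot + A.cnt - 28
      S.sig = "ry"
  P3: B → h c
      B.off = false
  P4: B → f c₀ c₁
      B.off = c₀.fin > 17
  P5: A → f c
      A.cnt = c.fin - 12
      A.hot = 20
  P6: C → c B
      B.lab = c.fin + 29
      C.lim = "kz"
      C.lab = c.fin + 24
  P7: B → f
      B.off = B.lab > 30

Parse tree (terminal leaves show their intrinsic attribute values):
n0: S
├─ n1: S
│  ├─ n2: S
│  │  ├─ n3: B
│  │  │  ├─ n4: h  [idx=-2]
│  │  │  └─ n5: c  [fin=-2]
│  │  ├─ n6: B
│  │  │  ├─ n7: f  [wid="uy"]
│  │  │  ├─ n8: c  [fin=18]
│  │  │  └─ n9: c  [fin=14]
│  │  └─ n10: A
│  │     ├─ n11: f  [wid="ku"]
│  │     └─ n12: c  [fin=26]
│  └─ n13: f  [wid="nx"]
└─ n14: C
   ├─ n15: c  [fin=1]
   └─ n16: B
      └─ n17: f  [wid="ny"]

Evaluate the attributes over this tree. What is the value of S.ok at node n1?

1. n3.lab = 25  [25]
2. n4.idx = -2  [terminal]
3. n5.fin = -2  [terminal]
4. n3.off = false  [false]
5. n6.lab = 14  [14]
6. n7.wid = "uy"  [terminal]
7. n8.fin = 18  [terminal]
8. n9.fin = 14  [terminal]
9. n6.off = true  [c₀.fin > 17]
10. n10.lab = 13  [13]
11. n11.wid = "ku"  [terminal]
12. n12.fin = 26  [terminal]
13. n10.cnt = 14  [c.fin - 12]
14. n10.hot = 20  [20]
15. n2.ok = 6  [A.hot + A.cnt - 28]
16. n2.sig = "ry"  ["ry"]
17. n13.wid = "nx"  [terminal]
18. n1.ok = 19  [S₁.ok + 13]
19. n1.sig = "qn"  ["qn"]
20. n15.fin = 1  [terminal]
21. n16.lab = 30  [c.fin + 29]
22. n17.wid = "ny"  [terminal]
23. n16.off = false  [B.lab > 30]
24. n14.lim = "kz"  ["kz"]
25. n14.lab = 25  [c.fin + 24]
26. n0.ok = 27  [S₁.ok + 8]
27. n0.sig = "kzp"  [C.lim ++ "p"]

19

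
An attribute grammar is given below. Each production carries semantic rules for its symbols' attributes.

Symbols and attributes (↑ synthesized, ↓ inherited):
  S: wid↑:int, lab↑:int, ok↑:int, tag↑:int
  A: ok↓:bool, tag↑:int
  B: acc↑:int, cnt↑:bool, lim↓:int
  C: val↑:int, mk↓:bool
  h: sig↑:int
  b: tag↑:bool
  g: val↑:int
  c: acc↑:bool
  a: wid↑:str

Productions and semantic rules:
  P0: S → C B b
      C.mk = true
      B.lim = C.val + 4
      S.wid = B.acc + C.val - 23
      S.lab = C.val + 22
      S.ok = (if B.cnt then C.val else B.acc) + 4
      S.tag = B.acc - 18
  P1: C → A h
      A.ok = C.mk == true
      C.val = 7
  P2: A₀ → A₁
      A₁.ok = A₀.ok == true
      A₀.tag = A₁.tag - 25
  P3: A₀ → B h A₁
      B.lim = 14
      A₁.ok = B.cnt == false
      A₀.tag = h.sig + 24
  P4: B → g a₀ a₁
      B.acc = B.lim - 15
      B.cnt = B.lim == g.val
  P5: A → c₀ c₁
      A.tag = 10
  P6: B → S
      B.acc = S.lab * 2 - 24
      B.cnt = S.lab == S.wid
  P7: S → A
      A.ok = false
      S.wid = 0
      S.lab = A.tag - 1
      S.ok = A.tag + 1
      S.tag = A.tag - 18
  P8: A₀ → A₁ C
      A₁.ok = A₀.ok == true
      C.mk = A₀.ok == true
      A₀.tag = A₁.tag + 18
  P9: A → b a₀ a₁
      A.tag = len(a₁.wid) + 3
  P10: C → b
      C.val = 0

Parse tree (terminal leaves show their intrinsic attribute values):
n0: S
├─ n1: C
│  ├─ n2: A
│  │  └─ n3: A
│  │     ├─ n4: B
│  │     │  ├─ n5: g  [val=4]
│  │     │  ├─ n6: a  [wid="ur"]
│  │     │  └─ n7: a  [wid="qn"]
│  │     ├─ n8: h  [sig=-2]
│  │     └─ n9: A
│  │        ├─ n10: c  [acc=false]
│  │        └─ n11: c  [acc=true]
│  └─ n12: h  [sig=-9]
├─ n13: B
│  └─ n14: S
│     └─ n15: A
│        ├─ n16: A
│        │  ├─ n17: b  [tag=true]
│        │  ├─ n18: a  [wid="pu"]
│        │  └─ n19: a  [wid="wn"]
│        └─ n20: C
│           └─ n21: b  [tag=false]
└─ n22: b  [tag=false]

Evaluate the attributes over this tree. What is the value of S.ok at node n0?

1. n1.mk = true  [true]
2. n2.ok = true  [C.mk == true]
3. n3.ok = true  [A₀.ok == true]
4. n4.lim = 14  [14]
5. n5.val = 4  [terminal]
6. n6.wid = "ur"  [terminal]
7. n7.wid = "qn"  [terminal]
8. n4.acc = -1  [B.lim - 15]
9. n4.cnt = false  [B.lim == g.val]
10. n8.sig = -2  [terminal]
11. n9.ok = true  [B.cnt == false]
12. n10.acc = false  [terminal]
13. n11.acc = true  [terminal]
14. n9.tag = 10  [10]
15. n3.tag = 22  [h.sig + 24]
16. n2.tag = -3  [A₁.tag - 25]
17. n12.sig = -9  [terminal]
18. n1.val = 7  [7]
19. n13.lim = 11  [C.val + 4]
20. n15.ok = false  [false]
21. n16.ok = false  [A₀.ok == true]
22. n17.tag = true  [terminal]
23. n18.wid = "pu"  [terminal]
24. n19.wid = "wn"  [terminal]
25. n16.tag = 5  [len(a₁.wid) + 3]
26. n20.mk = false  [A₀.ok == true]
27. n21.tag = false  [terminal]
28. n20.val = 0  [0]
29. n15.tag = 23  [A₁.tag + 18]
30. n14.wid = 0  [0]
31. n14.lab = 22  [A.tag - 1]
32. n14.ok = 24  [A.tag + 1]
33. n14.tag = 5  [A.tag - 18]
34. n13.acc = 20  [S.lab * 2 - 24]
35. n13.cnt = false  [S.lab == S.wid]
36. n22.tag = false  [terminal]
37. n0.wid = 4  [B.acc + C.val - 23]
38. n0.lab = 29  [C.val + 22]
39. n0.ok = 24  [(if B.cnt then C.val else B.acc) + 4]
40. n0.tag = 2  [B.acc - 18]

24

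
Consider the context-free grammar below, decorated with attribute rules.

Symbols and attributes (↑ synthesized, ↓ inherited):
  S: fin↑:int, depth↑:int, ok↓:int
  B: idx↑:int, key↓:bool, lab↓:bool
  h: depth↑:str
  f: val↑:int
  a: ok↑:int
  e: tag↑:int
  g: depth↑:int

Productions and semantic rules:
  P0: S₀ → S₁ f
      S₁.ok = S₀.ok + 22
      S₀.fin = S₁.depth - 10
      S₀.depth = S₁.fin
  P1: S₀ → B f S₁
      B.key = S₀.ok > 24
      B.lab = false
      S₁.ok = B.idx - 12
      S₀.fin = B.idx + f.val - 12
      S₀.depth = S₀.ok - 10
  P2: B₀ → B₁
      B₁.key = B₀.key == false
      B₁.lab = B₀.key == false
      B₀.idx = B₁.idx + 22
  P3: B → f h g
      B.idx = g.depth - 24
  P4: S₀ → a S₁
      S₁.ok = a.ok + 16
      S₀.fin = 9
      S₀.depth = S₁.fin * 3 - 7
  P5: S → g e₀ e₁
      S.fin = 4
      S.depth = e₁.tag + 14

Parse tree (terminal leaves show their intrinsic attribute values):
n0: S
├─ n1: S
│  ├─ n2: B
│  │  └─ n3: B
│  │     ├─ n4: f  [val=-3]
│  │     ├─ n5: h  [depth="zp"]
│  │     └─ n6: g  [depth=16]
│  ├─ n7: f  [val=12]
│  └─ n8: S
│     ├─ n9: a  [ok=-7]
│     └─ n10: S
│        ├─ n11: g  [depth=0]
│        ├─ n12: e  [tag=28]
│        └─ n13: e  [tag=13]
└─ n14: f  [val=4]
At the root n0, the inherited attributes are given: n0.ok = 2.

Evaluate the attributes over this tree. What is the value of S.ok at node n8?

1. n0.ok = 2  [given at root]
2. n1.ok = 24  [S₀.ok + 22]
3. n2.key = false  [S₀.ok > 24]
4. n2.lab = false  [false]
5. n3.key = true  [B₀.key == false]
6. n3.lab = true  [B₀.key == false]
7. n4.val = -3  [terminal]
8. n5.depth = "zp"  [terminal]
9. n6.depth = 16  [terminal]
10. n3.idx = -8  [g.depth - 24]
11. n2.idx = 14  [B₁.idx + 22]
12. n7.val = 12  [terminal]
13. n8.ok = 2  [B.idx - 12]
14. n9.ok = -7  [terminal]
15. n10.ok = 9  [a.ok + 16]
16. n11.depth = 0  [terminal]
17. n12.tag = 28  [terminal]
18. n13.tag = 13  [terminal]
19. n10.fin = 4  [4]
20. n10.depth = 27  [e₁.tag + 14]
21. n8.fin = 9  [9]
22. n8.depth = 5  [S₁.fin * 3 - 7]
23. n1.fin = 14  [B.idx + f.val - 12]
24. n1.depth = 14  [S₀.ok - 10]
25. n14.val = 4  [terminal]
26. n0.fin = 4  [S₁.depth - 10]
27. n0.depth = 14  [S₁.fin]

2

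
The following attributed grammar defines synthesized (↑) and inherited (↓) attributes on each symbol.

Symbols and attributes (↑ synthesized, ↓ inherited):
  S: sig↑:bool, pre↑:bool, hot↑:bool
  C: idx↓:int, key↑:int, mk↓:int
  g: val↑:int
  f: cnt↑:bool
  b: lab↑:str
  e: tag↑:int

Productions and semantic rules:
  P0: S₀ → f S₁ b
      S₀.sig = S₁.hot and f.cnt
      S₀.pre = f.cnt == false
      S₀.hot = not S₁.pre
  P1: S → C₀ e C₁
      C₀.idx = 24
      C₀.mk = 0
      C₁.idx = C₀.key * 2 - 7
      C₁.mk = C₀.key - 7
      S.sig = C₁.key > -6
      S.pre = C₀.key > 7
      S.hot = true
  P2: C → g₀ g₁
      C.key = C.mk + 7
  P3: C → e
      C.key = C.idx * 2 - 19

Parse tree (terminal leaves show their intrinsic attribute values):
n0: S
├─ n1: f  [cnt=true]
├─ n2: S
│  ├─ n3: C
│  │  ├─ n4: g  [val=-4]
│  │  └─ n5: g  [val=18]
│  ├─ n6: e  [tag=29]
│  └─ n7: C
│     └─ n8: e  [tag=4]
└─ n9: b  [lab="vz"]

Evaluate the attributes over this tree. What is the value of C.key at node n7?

-5

1. n1.cnt = true  [terminal]
2. n3.idx = 24  [24]
3. n3.mk = 0  [0]
4. n4.val = -4  [terminal]
5. n5.val = 18  [terminal]
6. n3.key = 7  [C.mk + 7]
7. n6.tag = 29  [terminal]
8. n7.idx = 7  [C₀.key * 2 - 7]
9. n7.mk = 0  [C₀.key - 7]
10. n8.tag = 4  [terminal]
11. n7.key = -5  [C.idx * 2 - 19]
12. n2.sig = true  [C₁.key > -6]
13. n2.pre = false  [C₀.key > 7]
14. n2.hot = true  [true]
15. n9.lab = "vz"  [terminal]
16. n0.sig = true  [S₁.hot and f.cnt]
17. n0.pre = false  [f.cnt == false]
18. n0.hot = true  [not S₁.pre]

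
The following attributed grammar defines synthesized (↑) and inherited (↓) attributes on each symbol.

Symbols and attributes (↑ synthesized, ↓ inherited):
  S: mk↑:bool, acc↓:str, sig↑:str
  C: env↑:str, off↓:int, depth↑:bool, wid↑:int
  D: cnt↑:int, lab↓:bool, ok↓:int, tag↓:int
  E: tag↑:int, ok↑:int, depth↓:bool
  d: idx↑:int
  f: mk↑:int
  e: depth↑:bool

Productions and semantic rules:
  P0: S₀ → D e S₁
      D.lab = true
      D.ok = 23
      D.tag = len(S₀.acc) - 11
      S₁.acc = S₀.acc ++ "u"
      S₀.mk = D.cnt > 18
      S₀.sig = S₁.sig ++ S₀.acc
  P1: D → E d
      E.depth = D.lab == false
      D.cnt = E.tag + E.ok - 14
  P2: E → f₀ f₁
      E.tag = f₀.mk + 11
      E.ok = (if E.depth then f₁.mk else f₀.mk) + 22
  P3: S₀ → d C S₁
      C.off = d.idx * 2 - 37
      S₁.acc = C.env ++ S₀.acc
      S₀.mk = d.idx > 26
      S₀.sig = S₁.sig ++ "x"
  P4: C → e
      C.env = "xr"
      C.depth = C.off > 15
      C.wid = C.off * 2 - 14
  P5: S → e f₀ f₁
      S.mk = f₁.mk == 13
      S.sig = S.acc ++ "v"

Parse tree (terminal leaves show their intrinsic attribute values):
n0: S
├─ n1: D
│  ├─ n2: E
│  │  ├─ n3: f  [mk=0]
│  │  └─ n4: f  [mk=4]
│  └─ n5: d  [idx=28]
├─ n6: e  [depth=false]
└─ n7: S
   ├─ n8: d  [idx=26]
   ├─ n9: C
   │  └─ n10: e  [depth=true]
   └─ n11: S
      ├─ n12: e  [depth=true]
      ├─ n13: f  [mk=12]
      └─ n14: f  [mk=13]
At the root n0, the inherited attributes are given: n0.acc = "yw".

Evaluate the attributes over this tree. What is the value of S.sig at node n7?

1. n0.acc = "yw"  [given at root]
2. n1.lab = true  [true]
3. n1.ok = 23  [23]
4. n1.tag = -9  [len(S₀.acc) - 11]
5. n2.depth = false  [D.lab == false]
6. n3.mk = 0  [terminal]
7. n4.mk = 4  [terminal]
8. n2.tag = 11  [f₀.mk + 11]
9. n2.ok = 22  [(if E.depth then f₁.mk else f₀.mk) + 22]
10. n5.idx = 28  [terminal]
11. n1.cnt = 19  [E.tag + E.ok - 14]
12. n6.depth = false  [terminal]
13. n7.acc = "ywu"  [S₀.acc ++ "u"]
14. n8.idx = 26  [terminal]
15. n9.off = 15  [d.idx * 2 - 37]
16. n10.depth = true  [terminal]
17. n9.env = "xr"  ["xr"]
18. n9.depth = false  [C.off > 15]
19. n9.wid = 16  [C.off * 2 - 14]
20. n11.acc = "xrywu"  [C.env ++ S₀.acc]
21. n12.depth = true  [terminal]
22. n13.mk = 12  [terminal]
23. n14.mk = 13  [terminal]
24. n11.mk = true  [f₁.mk == 13]
25. n11.sig = "xrywuv"  [S.acc ++ "v"]
26. n7.mk = false  [d.idx > 26]
27. n7.sig = "xrywuvx"  [S₁.sig ++ "x"]
28. n0.mk = true  [D.cnt > 18]
29. n0.sig = "xrywuvxyw"  [S₁.sig ++ S₀.acc]

"xrywuvx"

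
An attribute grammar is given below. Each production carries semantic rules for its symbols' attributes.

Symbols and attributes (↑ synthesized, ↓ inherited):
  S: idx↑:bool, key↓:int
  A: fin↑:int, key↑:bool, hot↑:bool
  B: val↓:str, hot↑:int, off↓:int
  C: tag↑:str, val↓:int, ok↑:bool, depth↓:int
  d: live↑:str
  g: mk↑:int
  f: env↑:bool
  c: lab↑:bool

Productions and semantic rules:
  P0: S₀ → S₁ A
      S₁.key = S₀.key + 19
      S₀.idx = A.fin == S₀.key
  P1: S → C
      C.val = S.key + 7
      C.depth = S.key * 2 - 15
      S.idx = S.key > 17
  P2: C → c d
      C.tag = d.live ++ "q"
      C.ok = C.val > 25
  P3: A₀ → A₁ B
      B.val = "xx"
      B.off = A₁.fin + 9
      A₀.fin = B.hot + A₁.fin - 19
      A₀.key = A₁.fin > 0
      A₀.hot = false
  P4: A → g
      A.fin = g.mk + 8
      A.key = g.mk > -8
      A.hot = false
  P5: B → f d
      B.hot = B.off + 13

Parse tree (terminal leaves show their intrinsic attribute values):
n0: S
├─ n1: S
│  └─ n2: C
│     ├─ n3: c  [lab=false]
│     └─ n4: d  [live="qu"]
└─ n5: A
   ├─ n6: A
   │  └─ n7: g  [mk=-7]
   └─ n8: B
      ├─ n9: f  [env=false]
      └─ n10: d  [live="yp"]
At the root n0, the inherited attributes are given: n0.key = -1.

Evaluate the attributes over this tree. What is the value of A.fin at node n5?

1. n0.key = -1  [given at root]
2. n1.key = 18  [S₀.key + 19]
3. n2.val = 25  [S.key + 7]
4. n2.depth = 21  [S.key * 2 - 15]
5. n3.lab = false  [terminal]
6. n4.live = "qu"  [terminal]
7. n2.tag = "quq"  [d.live ++ "q"]
8. n2.ok = false  [C.val > 25]
9. n1.idx = true  [S.key > 17]
10. n7.mk = -7  [terminal]
11. n6.fin = 1  [g.mk + 8]
12. n6.key = true  [g.mk > -8]
13. n6.hot = false  [false]
14. n8.val = "xx"  ["xx"]
15. n8.off = 10  [A₁.fin + 9]
16. n9.env = false  [terminal]
17. n10.live = "yp"  [terminal]
18. n8.hot = 23  [B.off + 13]
19. n5.fin = 5  [B.hot + A₁.fin - 19]
20. n5.key = true  [A₁.fin > 0]
21. n5.hot = false  [false]
22. n0.idx = false  [A.fin == S₀.key]

5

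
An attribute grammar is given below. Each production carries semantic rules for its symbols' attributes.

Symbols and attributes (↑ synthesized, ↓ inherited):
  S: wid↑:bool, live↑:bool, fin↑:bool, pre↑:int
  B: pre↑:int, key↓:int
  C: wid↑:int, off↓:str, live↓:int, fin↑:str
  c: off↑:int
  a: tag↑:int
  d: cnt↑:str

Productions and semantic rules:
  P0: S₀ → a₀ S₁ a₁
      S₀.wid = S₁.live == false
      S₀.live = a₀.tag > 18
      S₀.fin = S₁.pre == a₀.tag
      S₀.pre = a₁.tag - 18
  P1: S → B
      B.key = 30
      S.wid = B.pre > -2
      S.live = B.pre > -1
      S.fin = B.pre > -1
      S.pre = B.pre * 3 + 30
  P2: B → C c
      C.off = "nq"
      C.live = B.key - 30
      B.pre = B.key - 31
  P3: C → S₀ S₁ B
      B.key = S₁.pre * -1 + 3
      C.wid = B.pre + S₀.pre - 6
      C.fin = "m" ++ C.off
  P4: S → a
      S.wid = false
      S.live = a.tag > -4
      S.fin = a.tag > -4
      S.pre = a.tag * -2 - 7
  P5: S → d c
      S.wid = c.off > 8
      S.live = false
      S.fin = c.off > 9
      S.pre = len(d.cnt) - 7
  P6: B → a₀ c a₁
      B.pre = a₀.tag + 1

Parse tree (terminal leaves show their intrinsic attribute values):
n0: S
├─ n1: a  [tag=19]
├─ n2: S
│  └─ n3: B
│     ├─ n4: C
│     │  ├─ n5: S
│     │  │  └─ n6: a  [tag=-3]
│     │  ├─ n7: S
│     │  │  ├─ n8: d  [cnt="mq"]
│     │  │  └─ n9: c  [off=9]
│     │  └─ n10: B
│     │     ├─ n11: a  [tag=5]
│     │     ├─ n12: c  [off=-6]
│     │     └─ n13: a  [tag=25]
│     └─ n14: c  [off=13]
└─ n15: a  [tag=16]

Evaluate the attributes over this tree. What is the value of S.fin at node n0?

1. n1.tag = 19  [terminal]
2. n3.key = 30  [30]
3. n4.off = "nq"  ["nq"]
4. n4.live = 0  [B.key - 30]
5. n6.tag = -3  [terminal]
6. n5.wid = false  [false]
7. n5.live = true  [a.tag > -4]
8. n5.fin = true  [a.tag > -4]
9. n5.pre = -1  [a.tag * -2 - 7]
10. n8.cnt = "mq"  [terminal]
11. n9.off = 9  [terminal]
12. n7.wid = true  [c.off > 8]
13. n7.live = false  [false]
14. n7.fin = false  [c.off > 9]
15. n7.pre = -5  [len(d.cnt) - 7]
16. n10.key = 8  [S₁.pre * -1 + 3]
17. n11.tag = 5  [terminal]
18. n12.off = -6  [terminal]
19. n13.tag = 25  [terminal]
20. n10.pre = 6  [a₀.tag + 1]
21. n4.wid = -1  [B.pre + S₀.pre - 6]
22. n4.fin = "mnq"  ["m" ++ C.off]
23. n14.off = 13  [terminal]
24. n3.pre = -1  [B.key - 31]
25. n2.wid = true  [B.pre > -2]
26. n2.live = false  [B.pre > -1]
27. n2.fin = false  [B.pre > -1]
28. n2.pre = 27  [B.pre * 3 + 30]
29. n15.tag = 16  [terminal]
30. n0.wid = true  [S₁.live == false]
31. n0.live = true  [a₀.tag > 18]
32. n0.fin = false  [S₁.pre == a₀.tag]
33. n0.pre = -2  [a₁.tag - 18]

false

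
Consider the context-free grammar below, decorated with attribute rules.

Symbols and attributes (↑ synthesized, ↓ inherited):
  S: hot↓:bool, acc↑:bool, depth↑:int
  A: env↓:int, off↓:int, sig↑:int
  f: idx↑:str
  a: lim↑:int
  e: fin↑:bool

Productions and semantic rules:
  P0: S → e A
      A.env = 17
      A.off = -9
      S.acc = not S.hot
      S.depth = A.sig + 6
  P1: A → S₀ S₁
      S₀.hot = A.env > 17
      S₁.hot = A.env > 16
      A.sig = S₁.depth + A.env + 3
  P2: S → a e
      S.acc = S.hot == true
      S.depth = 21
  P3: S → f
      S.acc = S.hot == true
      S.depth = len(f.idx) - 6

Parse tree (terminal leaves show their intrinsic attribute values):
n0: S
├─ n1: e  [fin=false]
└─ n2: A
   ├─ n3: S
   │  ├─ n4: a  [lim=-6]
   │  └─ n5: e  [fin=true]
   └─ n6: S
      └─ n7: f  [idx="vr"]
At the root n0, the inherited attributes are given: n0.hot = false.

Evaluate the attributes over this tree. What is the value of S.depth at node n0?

22

1. n0.hot = false  [given at root]
2. n1.fin = false  [terminal]
3. n2.env = 17  [17]
4. n2.off = -9  [-9]
5. n3.hot = false  [A.env > 17]
6. n4.lim = -6  [terminal]
7. n5.fin = true  [terminal]
8. n3.acc = false  [S.hot == true]
9. n3.depth = 21  [21]
10. n6.hot = true  [A.env > 16]
11. n7.idx = "vr"  [terminal]
12. n6.acc = true  [S.hot == true]
13. n6.depth = -4  [len(f.idx) - 6]
14. n2.sig = 16  [S₁.depth + A.env + 3]
15. n0.acc = true  [not S.hot]
16. n0.depth = 22  [A.sig + 6]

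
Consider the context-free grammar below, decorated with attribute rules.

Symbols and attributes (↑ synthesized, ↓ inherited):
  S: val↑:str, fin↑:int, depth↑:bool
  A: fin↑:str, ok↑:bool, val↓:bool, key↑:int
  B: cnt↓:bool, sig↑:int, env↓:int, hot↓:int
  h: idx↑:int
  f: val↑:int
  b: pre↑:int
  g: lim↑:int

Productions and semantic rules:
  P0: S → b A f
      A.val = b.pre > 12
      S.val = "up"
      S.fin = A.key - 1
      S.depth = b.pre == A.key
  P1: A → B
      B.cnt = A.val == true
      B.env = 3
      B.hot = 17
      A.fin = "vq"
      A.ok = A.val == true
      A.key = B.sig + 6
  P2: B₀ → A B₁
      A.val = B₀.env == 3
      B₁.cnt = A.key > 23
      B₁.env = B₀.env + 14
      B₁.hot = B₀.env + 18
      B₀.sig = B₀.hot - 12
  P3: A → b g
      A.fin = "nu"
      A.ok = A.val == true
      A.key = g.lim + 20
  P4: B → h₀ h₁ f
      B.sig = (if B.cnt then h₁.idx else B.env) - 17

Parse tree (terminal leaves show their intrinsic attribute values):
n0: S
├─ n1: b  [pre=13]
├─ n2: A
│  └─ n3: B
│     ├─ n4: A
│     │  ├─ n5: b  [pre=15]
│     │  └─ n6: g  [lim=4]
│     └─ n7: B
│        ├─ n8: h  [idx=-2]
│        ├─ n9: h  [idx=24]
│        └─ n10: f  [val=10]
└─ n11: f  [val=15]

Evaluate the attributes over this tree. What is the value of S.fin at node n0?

1. n1.pre = 13  [terminal]
2. n2.val = true  [b.pre > 12]
3. n3.cnt = true  [A.val == true]
4. n3.env = 3  [3]
5. n3.hot = 17  [17]
6. n4.val = true  [B₀.env == 3]
7. n5.pre = 15  [terminal]
8. n6.lim = 4  [terminal]
9. n4.fin = "nu"  ["nu"]
10. n4.ok = true  [A.val == true]
11. n4.key = 24  [g.lim + 20]
12. n7.cnt = true  [A.key > 23]
13. n7.env = 17  [B₀.env + 14]
14. n7.hot = 21  [B₀.env + 18]
15. n8.idx = -2  [terminal]
16. n9.idx = 24  [terminal]
17. n10.val = 10  [terminal]
18. n7.sig = 7  [(if B.cnt then h₁.idx else B.env) - 17]
19. n3.sig = 5  [B₀.hot - 12]
20. n2.fin = "vq"  ["vq"]
21. n2.ok = true  [A.val == true]
22. n2.key = 11  [B.sig + 6]
23. n11.val = 15  [terminal]
24. n0.val = "up"  ["up"]
25. n0.fin = 10  [A.key - 1]
26. n0.depth = false  [b.pre == A.key]

10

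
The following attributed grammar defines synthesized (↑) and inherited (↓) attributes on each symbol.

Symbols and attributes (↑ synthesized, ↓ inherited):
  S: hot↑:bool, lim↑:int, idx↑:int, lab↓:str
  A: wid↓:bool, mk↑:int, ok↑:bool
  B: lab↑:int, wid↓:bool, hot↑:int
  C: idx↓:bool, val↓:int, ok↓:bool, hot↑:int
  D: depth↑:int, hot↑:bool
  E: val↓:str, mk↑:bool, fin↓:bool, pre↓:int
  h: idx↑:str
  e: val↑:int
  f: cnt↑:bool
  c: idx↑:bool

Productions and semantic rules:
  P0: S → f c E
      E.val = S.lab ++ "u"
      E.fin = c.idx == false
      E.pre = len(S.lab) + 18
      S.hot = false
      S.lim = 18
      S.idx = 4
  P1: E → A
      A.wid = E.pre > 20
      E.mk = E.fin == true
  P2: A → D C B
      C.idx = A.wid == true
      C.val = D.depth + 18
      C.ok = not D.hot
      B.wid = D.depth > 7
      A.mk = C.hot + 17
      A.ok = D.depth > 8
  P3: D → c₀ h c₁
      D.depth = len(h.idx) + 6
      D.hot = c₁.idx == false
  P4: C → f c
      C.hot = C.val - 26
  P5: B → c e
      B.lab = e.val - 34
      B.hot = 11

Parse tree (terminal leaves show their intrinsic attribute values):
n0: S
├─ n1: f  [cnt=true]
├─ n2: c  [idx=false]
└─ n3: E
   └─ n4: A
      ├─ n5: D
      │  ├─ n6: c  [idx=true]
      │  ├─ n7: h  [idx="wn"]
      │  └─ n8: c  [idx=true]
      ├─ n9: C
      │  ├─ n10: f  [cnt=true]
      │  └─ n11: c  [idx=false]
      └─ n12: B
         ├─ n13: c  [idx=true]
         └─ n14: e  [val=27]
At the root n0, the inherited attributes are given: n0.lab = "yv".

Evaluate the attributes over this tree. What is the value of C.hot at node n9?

0

1. n0.lab = "yv"  [given at root]
2. n1.cnt = true  [terminal]
3. n2.idx = false  [terminal]
4. n3.val = "yvu"  [S.lab ++ "u"]
5. n3.fin = true  [c.idx == false]
6. n3.pre = 20  [len(S.lab) + 18]
7. n4.wid = false  [E.pre > 20]
8. n6.idx = true  [terminal]
9. n7.idx = "wn"  [terminal]
10. n8.idx = true  [terminal]
11. n5.depth = 8  [len(h.idx) + 6]
12. n5.hot = false  [c₁.idx == false]
13. n9.idx = false  [A.wid == true]
14. n9.val = 26  [D.depth + 18]
15. n9.ok = true  [not D.hot]
16. n10.cnt = true  [terminal]
17. n11.idx = false  [terminal]
18. n9.hot = 0  [C.val - 26]
19. n12.wid = true  [D.depth > 7]
20. n13.idx = true  [terminal]
21. n14.val = 27  [terminal]
22. n12.lab = -7  [e.val - 34]
23. n12.hot = 11  [11]
24. n4.mk = 17  [C.hot + 17]
25. n4.ok = false  [D.depth > 8]
26. n3.mk = true  [E.fin == true]
27. n0.hot = false  [false]
28. n0.lim = 18  [18]
29. n0.idx = 4  [4]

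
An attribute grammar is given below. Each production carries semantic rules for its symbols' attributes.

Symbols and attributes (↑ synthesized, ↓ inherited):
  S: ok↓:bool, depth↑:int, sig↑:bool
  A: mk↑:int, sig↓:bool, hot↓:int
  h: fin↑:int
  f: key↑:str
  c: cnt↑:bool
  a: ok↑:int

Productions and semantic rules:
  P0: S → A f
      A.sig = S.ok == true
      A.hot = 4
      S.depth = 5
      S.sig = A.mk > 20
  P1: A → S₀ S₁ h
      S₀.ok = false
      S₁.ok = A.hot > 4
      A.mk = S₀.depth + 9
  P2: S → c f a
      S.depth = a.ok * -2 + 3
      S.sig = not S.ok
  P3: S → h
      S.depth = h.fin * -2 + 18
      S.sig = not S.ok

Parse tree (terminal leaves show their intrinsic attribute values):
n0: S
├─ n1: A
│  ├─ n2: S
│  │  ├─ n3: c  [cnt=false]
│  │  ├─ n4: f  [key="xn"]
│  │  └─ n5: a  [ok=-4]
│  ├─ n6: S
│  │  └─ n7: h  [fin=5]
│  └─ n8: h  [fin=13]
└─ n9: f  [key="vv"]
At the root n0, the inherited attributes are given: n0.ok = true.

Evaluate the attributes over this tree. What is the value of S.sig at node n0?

1. n0.ok = true  [given at root]
2. n1.sig = true  [S.ok == true]
3. n1.hot = 4  [4]
4. n2.ok = false  [false]
5. n3.cnt = false  [terminal]
6. n4.key = "xn"  [terminal]
7. n5.ok = -4  [terminal]
8. n2.depth = 11  [a.ok * -2 + 3]
9. n2.sig = true  [not S.ok]
10. n6.ok = false  [A.hot > 4]
11. n7.fin = 5  [terminal]
12. n6.depth = 8  [h.fin * -2 + 18]
13. n6.sig = true  [not S.ok]
14. n8.fin = 13  [terminal]
15. n1.mk = 20  [S₀.depth + 9]
16. n9.key = "vv"  [terminal]
17. n0.depth = 5  [5]
18. n0.sig = false  [A.mk > 20]

false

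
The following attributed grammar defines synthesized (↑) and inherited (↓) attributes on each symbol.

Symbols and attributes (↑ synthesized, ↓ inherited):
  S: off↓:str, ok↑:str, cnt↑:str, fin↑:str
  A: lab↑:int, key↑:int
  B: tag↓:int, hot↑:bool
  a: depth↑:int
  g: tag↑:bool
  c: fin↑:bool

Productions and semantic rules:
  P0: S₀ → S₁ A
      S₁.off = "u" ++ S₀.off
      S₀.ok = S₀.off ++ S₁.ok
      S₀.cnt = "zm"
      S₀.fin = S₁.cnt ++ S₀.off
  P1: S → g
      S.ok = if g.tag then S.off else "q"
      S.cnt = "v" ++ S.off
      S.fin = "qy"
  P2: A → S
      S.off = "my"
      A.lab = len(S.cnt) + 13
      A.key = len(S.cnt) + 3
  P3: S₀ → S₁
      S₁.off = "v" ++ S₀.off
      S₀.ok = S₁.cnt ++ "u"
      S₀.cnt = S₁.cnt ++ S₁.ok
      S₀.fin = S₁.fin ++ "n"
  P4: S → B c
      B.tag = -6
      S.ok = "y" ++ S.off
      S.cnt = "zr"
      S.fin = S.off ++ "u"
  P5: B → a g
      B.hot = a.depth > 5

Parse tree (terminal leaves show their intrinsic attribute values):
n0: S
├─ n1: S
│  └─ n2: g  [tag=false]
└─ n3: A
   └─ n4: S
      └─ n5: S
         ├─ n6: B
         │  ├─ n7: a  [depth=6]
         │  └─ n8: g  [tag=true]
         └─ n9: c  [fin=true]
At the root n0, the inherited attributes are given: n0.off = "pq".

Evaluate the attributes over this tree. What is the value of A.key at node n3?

1. n0.off = "pq"  [given at root]
2. n1.off = "upq"  ["u" ++ S₀.off]
3. n2.tag = false  [terminal]
4. n1.ok = "q"  [if g.tag then S.off else "q"]
5. n1.cnt = "vupq"  ["v" ++ S.off]
6. n1.fin = "qy"  ["qy"]
7. n4.off = "my"  ["my"]
8. n5.off = "vmy"  ["v" ++ S₀.off]
9. n6.tag = -6  [-6]
10. n7.depth = 6  [terminal]
11. n8.tag = true  [terminal]
12. n6.hot = true  [a.depth > 5]
13. n9.fin = true  [terminal]
14. n5.ok = "yvmy"  ["y" ++ S.off]
15. n5.cnt = "zr"  ["zr"]
16. n5.fin = "vmyu"  [S.off ++ "u"]
17. n4.ok = "zru"  [S₁.cnt ++ "u"]
18. n4.cnt = "zryvmy"  [S₁.cnt ++ S₁.ok]
19. n4.fin = "vmyun"  [S₁.fin ++ "n"]
20. n3.lab = 19  [len(S.cnt) + 13]
21. n3.key = 9  [len(S.cnt) + 3]
22. n0.ok = "pqq"  [S₀.off ++ S₁.ok]
23. n0.cnt = "zm"  ["zm"]
24. n0.fin = "vupqpq"  [S₁.cnt ++ S₀.off]

9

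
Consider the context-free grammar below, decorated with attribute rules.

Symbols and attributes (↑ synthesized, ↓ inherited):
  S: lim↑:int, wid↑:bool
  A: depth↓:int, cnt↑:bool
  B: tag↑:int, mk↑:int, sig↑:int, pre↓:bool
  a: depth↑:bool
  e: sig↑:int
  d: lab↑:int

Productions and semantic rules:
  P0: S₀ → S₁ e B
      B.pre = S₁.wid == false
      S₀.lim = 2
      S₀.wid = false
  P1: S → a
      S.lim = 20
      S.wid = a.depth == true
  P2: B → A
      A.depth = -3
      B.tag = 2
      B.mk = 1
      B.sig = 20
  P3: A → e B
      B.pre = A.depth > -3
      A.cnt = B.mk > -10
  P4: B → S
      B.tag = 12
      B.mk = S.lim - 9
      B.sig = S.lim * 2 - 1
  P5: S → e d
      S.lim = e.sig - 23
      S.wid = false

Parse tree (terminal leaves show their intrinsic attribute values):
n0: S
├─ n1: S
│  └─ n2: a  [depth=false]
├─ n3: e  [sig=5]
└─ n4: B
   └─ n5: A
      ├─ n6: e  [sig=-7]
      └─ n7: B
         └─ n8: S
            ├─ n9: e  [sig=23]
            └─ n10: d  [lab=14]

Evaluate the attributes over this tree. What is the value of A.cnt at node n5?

1. n2.depth = false  [terminal]
2. n1.lim = 20  [20]
3. n1.wid = false  [a.depth == true]
4. n3.sig = 5  [terminal]
5. n4.pre = true  [S₁.wid == false]
6. n5.depth = -3  [-3]
7. n6.sig = -7  [terminal]
8. n7.pre = false  [A.depth > -3]
9. n9.sig = 23  [terminal]
10. n10.lab = 14  [terminal]
11. n8.lim = 0  [e.sig - 23]
12. n8.wid = false  [false]
13. n7.tag = 12  [12]
14. n7.mk = -9  [S.lim - 9]
15. n7.sig = -1  [S.lim * 2 - 1]
16. n5.cnt = true  [B.mk > -10]
17. n4.tag = 2  [2]
18. n4.mk = 1  [1]
19. n4.sig = 20  [20]
20. n0.lim = 2  [2]
21. n0.wid = false  [false]

true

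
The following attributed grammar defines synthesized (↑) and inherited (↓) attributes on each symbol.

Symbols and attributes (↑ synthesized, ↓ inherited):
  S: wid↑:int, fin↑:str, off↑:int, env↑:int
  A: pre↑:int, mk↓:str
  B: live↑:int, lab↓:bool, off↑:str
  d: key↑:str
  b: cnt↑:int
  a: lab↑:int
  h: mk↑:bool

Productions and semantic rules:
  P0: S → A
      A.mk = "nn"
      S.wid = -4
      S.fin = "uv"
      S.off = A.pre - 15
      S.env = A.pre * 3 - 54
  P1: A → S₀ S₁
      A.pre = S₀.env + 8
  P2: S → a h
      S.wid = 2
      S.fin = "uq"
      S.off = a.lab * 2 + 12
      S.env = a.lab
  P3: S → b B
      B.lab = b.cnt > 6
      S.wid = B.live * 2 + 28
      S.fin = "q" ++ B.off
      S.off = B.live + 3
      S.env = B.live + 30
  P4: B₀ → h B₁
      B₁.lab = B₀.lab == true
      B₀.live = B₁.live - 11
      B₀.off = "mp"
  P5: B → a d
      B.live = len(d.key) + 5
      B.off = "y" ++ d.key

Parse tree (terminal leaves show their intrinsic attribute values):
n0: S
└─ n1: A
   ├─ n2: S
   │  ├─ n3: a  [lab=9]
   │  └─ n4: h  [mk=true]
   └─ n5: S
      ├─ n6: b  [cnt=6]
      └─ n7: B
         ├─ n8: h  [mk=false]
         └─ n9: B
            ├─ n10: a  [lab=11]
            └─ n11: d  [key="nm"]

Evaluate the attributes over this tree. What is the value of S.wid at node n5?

20

1. n1.mk = "nn"  ["nn"]
2. n3.lab = 9  [terminal]
3. n4.mk = true  [terminal]
4. n2.wid = 2  [2]
5. n2.fin = "uq"  ["uq"]
6. n2.off = 30  [a.lab * 2 + 12]
7. n2.env = 9  [a.lab]
8. n6.cnt = 6  [terminal]
9. n7.lab = false  [b.cnt > 6]
10. n8.mk = false  [terminal]
11. n9.lab = false  [B₀.lab == true]
12. n10.lab = 11  [terminal]
13. n11.key = "nm"  [terminal]
14. n9.live = 7  [len(d.key) + 5]
15. n9.off = "ynm"  ["y" ++ d.key]
16. n7.live = -4  [B₁.live - 11]
17. n7.off = "mp"  ["mp"]
18. n5.wid = 20  [B.live * 2 + 28]
19. n5.fin = "qmp"  ["q" ++ B.off]
20. n5.off = -1  [B.live + 3]
21. n5.env = 26  [B.live + 30]
22. n1.pre = 17  [S₀.env + 8]
23. n0.wid = -4  [-4]
24. n0.fin = "uv"  ["uv"]
25. n0.off = 2  [A.pre - 15]
26. n0.env = -3  [A.pre * 3 - 54]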